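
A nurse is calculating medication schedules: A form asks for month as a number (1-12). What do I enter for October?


Calendar month order:
9. September
10. October <--
11. November
October is month number 10

10


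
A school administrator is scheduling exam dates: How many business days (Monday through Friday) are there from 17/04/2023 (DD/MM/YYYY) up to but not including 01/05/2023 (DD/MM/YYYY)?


Start: 2023-04-17 (Monday)
End (exclusive): 2023-05-01 (Monday)
Total calendar days: 14
Full weeks: 14 // 7 = 2 -> 10 weekdays
Remaining 0 days starting on Monday:
Total business days: 10 + 0 = 10

10


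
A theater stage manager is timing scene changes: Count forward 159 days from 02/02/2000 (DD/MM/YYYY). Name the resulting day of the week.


Start: 2000-02-02 (Wednesday)
Step 1 - find target date: add 159 days
  2000-02-02 + 159 days = 2000-07-10
Step 2 - day of week:
  159 mod 7 = 5
  Wednesday + 5 days -> Monday
Result: Monday (2000-07-10)

Monday


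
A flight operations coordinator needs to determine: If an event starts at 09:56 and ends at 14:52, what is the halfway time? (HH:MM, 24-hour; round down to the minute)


Start time: 09:56 = 596 minutes from midnight
End time: 14:52 = 892 minutes from midnight
Sum: 596 + 892 = 1488
Midpoint: 1488 / 2 = 744 minutes
Convert: 744 / 60 = 12 hours, 24 minutes
Result: 12:24

12:24


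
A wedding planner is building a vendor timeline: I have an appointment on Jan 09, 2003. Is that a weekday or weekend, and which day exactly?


Date: 2003-01-09
January 1, 2003 is a Wednesday
Day of year: 9
Offset from Jan 1: 8 days
8 mod 7 = 1
Result: Thursday

Thursday


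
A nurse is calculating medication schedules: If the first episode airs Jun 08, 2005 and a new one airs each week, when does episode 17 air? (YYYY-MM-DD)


First occurrence: 2005-06-08 (occurrence 1)
Each occurrence is 7 days after the previous.
Occurrence 17 is 16 weeks after the first.
16 weeks = 112 days
2005-06-08 + 112 days = 2005-09-28

2005-09-28


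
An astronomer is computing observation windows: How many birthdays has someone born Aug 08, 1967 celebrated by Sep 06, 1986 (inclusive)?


Birth: 1967-08-08
Reference: 1986-09-06
Year difference: 1986 - 1967 = 19
Has birthday (08-08) occurred by 09-06? Yes
Age in full years: 19

19


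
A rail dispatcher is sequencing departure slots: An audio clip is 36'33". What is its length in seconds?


Minutes: 36
Seconds: 33
Convert minutes to seconds: 36 x 60 = 2160
Add remaining seconds: 2160 + 33 = 2193

2193


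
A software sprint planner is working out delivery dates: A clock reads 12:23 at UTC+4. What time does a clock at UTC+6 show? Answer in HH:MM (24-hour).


Local time: 12:23 at UTC+4 (offset 4h)
Target zone: UTC+6 (offset 6h)
Difference: 6 - (4) = 2 hours
Calculation: 12 + (2) = 14
Result: 14:23

14:23


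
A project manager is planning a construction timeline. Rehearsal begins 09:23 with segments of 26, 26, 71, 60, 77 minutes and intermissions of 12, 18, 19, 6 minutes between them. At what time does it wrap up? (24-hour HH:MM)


Start: 09:23 = 563 min from midnight
  after task 1 (26 min): 09:49
  after break (12 min): 10:01
  after task 2 (26 min): 10:27
  after break (18 min): 10:45
  after task 3 (71 min): 11:56
  after break (19 min): 12:15
  after task 4 (60 min): 13:15
  after break (6 min): 13:21
  after task 5 (77 min): 14:38
Total elapsed: 315 minutes
End time: 14:38

14:38


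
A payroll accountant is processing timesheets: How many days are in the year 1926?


Year: 1926
Check leap year rules:
Divisible by 4? No
1926 is not a leap year
Days: 365

365


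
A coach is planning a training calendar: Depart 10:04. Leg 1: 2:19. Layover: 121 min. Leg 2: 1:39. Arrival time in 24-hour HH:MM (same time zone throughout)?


Depart: 10:04
Leg 1: +139 min -> 12:23
Layover: +121 min -> 14:24
Leg 2: +99 min -> 16:03
Total travel: 359 minutes = 5h 59m
Arrival: 16:03

16:03


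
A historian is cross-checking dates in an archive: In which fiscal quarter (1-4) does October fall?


Month: October (month 10)
Q1: January-March (months 1-3)
Q2: April-June (months 4-6)
Q3: July-September (months 7-9)
Q4: October-December (months 10-12)
Month 10 falls in Q4

4


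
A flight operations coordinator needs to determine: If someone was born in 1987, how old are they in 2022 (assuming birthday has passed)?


Birth year: 1987
Current year: 2022
Age = current year - birth year
Age = 2022 - 1987 = 35

35


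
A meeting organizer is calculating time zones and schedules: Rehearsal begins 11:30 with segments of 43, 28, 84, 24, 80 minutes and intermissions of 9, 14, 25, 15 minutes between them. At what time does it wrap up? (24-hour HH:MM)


Start: 11:30 = 690 min from midnight
  after task 1 (43 min): 12:13
  after break (9 min): 12:22
  after task 2 (28 min): 12:50
  after break (14 min): 13:04
  after task 3 (84 min): 14:28
  after break (25 min): 14:53
  after task 4 (24 min): 15:17
  after break (15 min): 15:32
  after task 5 (80 min): 16:52
Total elapsed: 322 minutes
End time: 16:52

16:52


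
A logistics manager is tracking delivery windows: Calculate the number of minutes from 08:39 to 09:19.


Start time: 08:39 = 519 minutes from midnight
End time: 09:19 = 559 minutes from midnight
Difference: 559 - 519 = 40 minutes
That is 0 hours and 40 minutes

40


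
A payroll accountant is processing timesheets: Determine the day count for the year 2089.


Year: 2089
Check leap year rules:
Divisible by 4? No
2089 is not a leap year
Days: 365

365


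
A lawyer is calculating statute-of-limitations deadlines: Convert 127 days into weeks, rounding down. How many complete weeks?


Total days: 127
Days per week: 7
Division: 127 / 7 = 18 remainder 1
Complete weeks: 18
Remaining days: 1

18


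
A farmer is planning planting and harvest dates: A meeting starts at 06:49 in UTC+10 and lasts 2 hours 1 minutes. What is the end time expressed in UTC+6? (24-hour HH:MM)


Start: 06:49 in UTC+10
Step 1 - add duration:
  minutes: 49 + 1 = 50
  hours: 6 + 2 + 0 = 8
  end in UTC+10: 08:50
Step 2 - convert UTC+10 -> UTC+6:
  offset difference: 6 - (10) = -4 hours
  8 + (-4) = 4 -> mod 24 = 4
Result: 04:50 in UTC+6

04:50


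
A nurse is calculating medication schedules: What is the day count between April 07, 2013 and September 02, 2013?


Start date: 2013-04-07
End date: 2013-09-02
Apr 2013: +24 days
May 2013: +31 days
Jun 2013: +30 days
... (3 more months)
Total: 148 days

148


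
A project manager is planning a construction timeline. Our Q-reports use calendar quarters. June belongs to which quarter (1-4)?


Month: June (month 6)
Q1: January-March (months 1-3)
Q2: April-June (months 4-6)
Q3: July-September (months 7-9)
Q4: October-December (months 10-12)
Month 6 falls in Q2

2


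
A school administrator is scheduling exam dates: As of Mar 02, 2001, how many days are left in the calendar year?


Start: March 02, 2001
End: December 31, 2001
Days left in March: 29
April: 30
May: 31
June: 30
July: 31
... plus remaining months
Sum of remaining months: 275
Total: 29 + 275 = 304

304


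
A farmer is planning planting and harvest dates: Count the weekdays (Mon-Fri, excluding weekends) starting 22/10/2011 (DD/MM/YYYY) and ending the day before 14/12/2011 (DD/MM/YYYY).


Start: 2011-10-22 (Saturday)
End (exclusive): 2011-12-14 (Wednesday)
Total calendar days: 53
Full weeks: 53 // 7 = 7 -> 35 weekdays
Remaining 4 days starting on Saturday:
  Sat(-), Sun(-), Mon(w), Tue(w) -> 2 weekdays
Total business days: 35 + 2 = 37

37


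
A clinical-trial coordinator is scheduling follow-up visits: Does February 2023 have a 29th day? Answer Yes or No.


Year: 2023
Divisible by 4? 2023 / 4 = 505.75 -> No
Not divisible by 4, so NOT a leap year

No


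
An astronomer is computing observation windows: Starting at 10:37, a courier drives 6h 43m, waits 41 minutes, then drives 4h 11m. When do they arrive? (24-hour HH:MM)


Depart: 10:37
Leg 1: +403 min -> 17:20
Layover: +41 min -> 18:01
Leg 2: +251 min -> 22:12
Total travel: 695 minutes = 11h 35m
Arrival: 22:12

22:12


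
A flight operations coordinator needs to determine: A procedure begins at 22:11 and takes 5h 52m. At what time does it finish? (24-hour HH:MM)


Start time: 22:11
Adding: 5 hours 52 minutes
Minutes: 11 + 52 = 63
Minute overflow: 63 >= 60, so carry 1 hour, minutes = 3
Hours: 22 + 5 + 1 = 28
Hour wraparound: 28 mod 24 = 4
Result: 04:03

04:03


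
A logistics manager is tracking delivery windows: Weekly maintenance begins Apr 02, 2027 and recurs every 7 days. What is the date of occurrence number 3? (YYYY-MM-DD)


First occurrence: 2027-04-02 (occurrence 1)
Each occurrence is 7 days after the previous.
Occurrence 3 is 2 weeks after the first.
2 weeks = 14 days
2027-04-02 + 14 days = 2027-04-16

2027-04-16


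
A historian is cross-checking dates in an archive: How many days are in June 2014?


Month: June
Year: 2014
June is a 30-day month
Total: 30 days

30


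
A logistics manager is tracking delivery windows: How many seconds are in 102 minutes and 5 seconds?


Minutes: 102
Extra seconds: 5
Seconds per minute: 60
Minutes to seconds: 102 x 60 = 6120
Total: 6120 + 5 = 6125

6125


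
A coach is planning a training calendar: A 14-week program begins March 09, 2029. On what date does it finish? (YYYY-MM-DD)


Start: 2029-03-09
Weeks to add: 14
Convert to days: 14 x 7 = 98 days
Add 98 days to 2029-03-09
Result: 2029-06-15

2029-06-15


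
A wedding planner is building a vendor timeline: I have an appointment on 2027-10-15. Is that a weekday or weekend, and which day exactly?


Date: 2027-10-15
January 1, 2027 is a Friday
Day of year: 288
Offset from Jan 1: 287 days
287 mod 7 = 0
Result: Friday

Friday


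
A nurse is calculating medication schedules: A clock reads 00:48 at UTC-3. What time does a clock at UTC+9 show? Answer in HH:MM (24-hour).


Local time: 00:48 at UTC-3 (offset -3h)
Target zone: UTC+9 (offset 9h)
Difference: 9 - (-3) = 12 hours
Calculation: 0 + (12) = 12
Result: 12:48

12:48


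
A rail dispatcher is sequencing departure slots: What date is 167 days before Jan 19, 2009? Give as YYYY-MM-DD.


Start: 2009-01-19
Subtracting 167 days
Days already passed in January: 19
After going back through January: 148 more days to subtract
December 2008: 31 days, 117 remaining
November 2008: 30 days, 87 remaining
October 2008: 31 days, 56 remaining
September 2008: 30 days, 26 remaining
Result: 2008-08-05

2008-08-05


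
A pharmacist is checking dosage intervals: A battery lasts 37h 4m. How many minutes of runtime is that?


Hours: 37
Extra minutes: 4
Minutes per hour: 60
Hours to minutes: 37 x 60 = 2220
Total: 2220 + 4 = 2224

2224


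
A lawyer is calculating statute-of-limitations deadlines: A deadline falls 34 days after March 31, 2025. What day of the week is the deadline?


Start: 2025-03-31 (Monday)
Step 1 - find target date: add 34 days
  2025-03-31 + 34 days = 2025-05-04
Step 2 - day of week:
  34 mod 7 = 6
  Monday + 6 days -> Sunday
Result: Sunday (2025-05-04)

Sunday


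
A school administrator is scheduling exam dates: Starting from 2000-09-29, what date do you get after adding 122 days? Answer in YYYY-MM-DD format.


Start: 2000-09-29
Adding 122 days
Days remaining in September: 1
After September: 121 days still to add
October 2000: 31 days, 90 remaining
November 2000: 30 days, 60 remaining
December 2000: 31 days, 29 remaining
January 2001 has 31 days, need 29
Result: 2001-01-29

2001-01-29


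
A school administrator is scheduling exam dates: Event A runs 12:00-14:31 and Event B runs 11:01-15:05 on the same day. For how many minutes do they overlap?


Interval A: [720, 871] minutes from midnight
Interval B: [661, 905] minutes from midnight
Overlap start = max(720, 661) = 720
Overlap end = min(871, 905) = 871
Overlap = 871 - 720 = 151 minutes

151


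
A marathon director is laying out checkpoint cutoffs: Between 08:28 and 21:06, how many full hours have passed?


Start: 08:28
End: 21:06
Hour difference: 21 - 8 = 13 hours
Minute difference: 6 - 28 = -22 minutes
Total minutes: 758
Complete hours: 758 / 60 = 12 (remainder 38)

12


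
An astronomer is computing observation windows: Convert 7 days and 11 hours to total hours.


Days: 7
Extra hours: 11
Hours per day: 24
Days to hours: 7 x 24 = 168
Total: 168 + 11 = 179

179


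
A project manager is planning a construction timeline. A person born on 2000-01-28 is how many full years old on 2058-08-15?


Birth: 2000-01-28
Reference: 2058-08-15
Year difference: 2058 - 2000 = 58
Has birthday (01-28) occurred by 08-15? Yes
Age in full years: 58

58


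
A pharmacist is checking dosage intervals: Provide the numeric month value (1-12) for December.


Calendar month order:
11. November
12. December <--
December is month number 12

12


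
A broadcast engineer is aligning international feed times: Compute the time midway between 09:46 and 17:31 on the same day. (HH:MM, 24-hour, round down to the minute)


Start time: 09:46 = 586 minutes from midnight
End time: 17:31 = 1051 minutes from midnight
Sum: 586 + 1051 = 1637
Midpoint: 1637 / 2 = 818 minutes
Convert: 818 / 60 = 13 hours, 38 minutes
Result: 13:38

13:38


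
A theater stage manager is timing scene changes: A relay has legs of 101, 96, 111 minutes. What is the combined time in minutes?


Durations: 101, 96, 111
Running sum: 101
+ 96 = 197
+ 111 = 308
Total duration: 308 minutes
That is 5 hours and 8 minutes

308


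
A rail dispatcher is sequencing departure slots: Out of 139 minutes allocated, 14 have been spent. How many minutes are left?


Total budget: 139 minutes
Time used: 14 minutes
Remaining: 139 - 14 = 125 minutes
Percent used: 10.1%
Percent remaining: 89.9%

125


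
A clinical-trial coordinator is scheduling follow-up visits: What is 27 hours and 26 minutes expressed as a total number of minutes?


Hours: 27
Minutes: 26
Convert hours to minutes: 27 x 60 = 1620
Add remaining minutes: 1620 + 26 = 1646

1646


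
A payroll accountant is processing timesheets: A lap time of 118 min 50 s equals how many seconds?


Minutes: 118
Seconds: 50
Convert minutes to seconds: 118 x 60 = 7080
Add remaining seconds: 7080 + 50 = 7130

7130


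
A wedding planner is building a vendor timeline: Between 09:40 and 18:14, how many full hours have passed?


Start: 09:40
End: 18:14
Hour difference: 18 - 9 = 9 hours
Minute difference: 14 - 40 = -26 minutes
Total minutes: 514
Complete hours: 514 / 60 = 8 (remainder 34)

8


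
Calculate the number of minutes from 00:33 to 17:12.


Start time: 00:33 = 33 minutes from midnight
End time: 17:12 = 1032 minutes from midnight
Difference: 1032 - 33 = 999 minutes
That is 16 hours and 39 minutes

999


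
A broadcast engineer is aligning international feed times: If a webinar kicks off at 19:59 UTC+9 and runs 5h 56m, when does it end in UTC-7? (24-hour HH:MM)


Start: 19:59 in UTC+9
Step 1 - add duration:
  minutes: 59 + 56 = 115 (carry 1h)
  hours: 19 + 5 + 1 = 25
  end in UTC+9: 01:55
Step 2 - convert UTC+9 -> UTC-7:
  offset difference: -7 - (9) = -16 hours
  1 + (-16) = -15 -> mod 24 = 9
Result: 09:55 in UTC-7

09:55


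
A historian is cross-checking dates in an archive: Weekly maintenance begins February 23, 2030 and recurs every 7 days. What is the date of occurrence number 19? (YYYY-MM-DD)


First occurrence: 2030-02-23 (occurrence 1)
Each occurrence is 7 days after the previous.
Occurrence 19 is 18 weeks after the first.
18 weeks = 126 days
2030-02-23 + 126 days = 2030-06-29

2030-06-29


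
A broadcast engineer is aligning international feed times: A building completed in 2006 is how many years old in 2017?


Birth year: 2006
Current year: 2017
Age = current year - birth year
Age = 2017 - 2006 = 11

11


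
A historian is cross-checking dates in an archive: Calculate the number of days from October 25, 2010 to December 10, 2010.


Start date: 2010-10-25
End date: 2010-12-10
Oct 2010: +7 days
Nov 2010: +30 days
Dec 2010: +9 days
Total: 46 days

46


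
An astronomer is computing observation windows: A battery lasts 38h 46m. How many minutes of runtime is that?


Hours: 38
Extra minutes: 46
Minutes per hour: 60
Hours to minutes: 38 x 60 = 2280
Total: 2280 + 46 = 2326

2326


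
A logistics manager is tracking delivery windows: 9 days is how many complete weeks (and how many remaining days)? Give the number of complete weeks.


Total days: 9
Days per week: 7
Division: 9 / 7 = 1 remainder 2
Complete weeks: 1
Remaining days: 2

1


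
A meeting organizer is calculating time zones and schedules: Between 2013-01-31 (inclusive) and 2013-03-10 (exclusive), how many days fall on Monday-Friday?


Start: 2013-01-31 (Thursday)
End (exclusive): 2013-03-10 (Sunday)
Total calendar days: 38
Full weeks: 38 // 7 = 5 -> 25 weekdays
Remaining 3 days starting on Thursday:
  Thu(w), Fri(w), Sat(-) -> 2 weekdays
Total business days: 25 + 2 = 27

27


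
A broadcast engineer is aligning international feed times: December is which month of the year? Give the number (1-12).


Calendar month order:
11. November
12. December <--
December is month number 12

12


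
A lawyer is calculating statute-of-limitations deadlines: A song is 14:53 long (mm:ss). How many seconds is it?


Minutes: 14
Extra seconds: 53
Seconds per minute: 60
Minutes to seconds: 14 x 60 = 840
Total: 840 + 53 = 893

893


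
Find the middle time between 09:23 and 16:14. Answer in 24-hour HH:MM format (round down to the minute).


Start time: 09:23 = 563 minutes from midnight
End time: 16:14 = 974 minutes from midnight
Sum: 563 + 974 = 1537
Midpoint: 1537 / 2 = 768 minutes
Convert: 768 / 60 = 12 hours, 48 minutes
Result: 12:48

12:48


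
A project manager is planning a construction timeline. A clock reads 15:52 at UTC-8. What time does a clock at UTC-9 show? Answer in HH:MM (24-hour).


Local time: 15:52 at UTC-8 (offset -8h)
Target zone: UTC-9 (offset -9h)
Difference: -9 - (-8) = -1 hours
Calculation: 15 + (-1) = 14
Result: 14:52

14:52


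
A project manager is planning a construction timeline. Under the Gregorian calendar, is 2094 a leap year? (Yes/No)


Year: 2094
Divisible by 4? 2094 / 4 = 523.5 -> No
Not divisible by 4, so NOT a leap year

No


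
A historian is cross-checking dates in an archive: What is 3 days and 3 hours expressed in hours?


Days: 3
Extra hours: 3
Hours per day: 24
Days to hours: 3 x 24 = 72
Total: 72 + 3 = 75

75


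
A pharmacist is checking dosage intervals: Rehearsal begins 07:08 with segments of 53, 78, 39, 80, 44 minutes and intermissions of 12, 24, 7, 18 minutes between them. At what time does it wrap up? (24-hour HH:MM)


Start: 07:08 = 428 min from midnight
  after task 1 (53 min): 08:01
  after break (12 min): 08:13
  after task 2 (78 min): 09:31
  after break (24 min): 09:55
  after task 3 (39 min): 10:34
  after break (7 min): 10:41
  after task 4 (80 min): 12:01
  after break (18 min): 12:19
  after task 5 (44 min): 13:03
Total elapsed: 355 minutes
End time: 13:03

13:03


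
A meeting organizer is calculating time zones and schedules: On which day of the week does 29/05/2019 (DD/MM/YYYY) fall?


Date: 2019-05-29
January 1, 2019 is a Tuesday
Day of year: 149
Offset from Jan 1: 148 days
148 mod 7 = 1
Result: Wednesday

Wednesday


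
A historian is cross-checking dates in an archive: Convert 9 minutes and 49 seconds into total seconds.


Minutes: 9
Seconds: 49
Convert minutes to seconds: 9 x 60 = 540
Add remaining seconds: 540 + 49 = 589

589


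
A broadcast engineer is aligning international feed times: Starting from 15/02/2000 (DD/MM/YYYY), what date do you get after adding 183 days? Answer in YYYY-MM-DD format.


Start: 2000-02-15
Adding 183 days
Days remaining in February: 14
After February: 169 days still to add
March 2000: 31 days, 138 remaining
April 2000: 30 days, 108 remaining
May 2000: 31 days, 77 remaining
June 2000: 30 days, 47 remaining
Result: 2000-08-16

2000-08-16


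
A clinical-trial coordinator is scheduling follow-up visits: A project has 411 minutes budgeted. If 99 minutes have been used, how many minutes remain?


Total budget: 411 minutes
Time used: 99 minutes
Remaining: 411 - 99 = 312 minutes
Percent used: 24.1%
Percent remaining: 75.9%

312


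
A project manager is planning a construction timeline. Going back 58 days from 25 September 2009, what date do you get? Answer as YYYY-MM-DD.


Start: 2009-09-25
Subtracting 58 days
Days already passed in September: 25
After going back through September: 33 more days to subtract
August 2009: 31 days, 2 remaining
July 2009 has 31 days, need 2
Result: 2009-07-29

2009-07-29


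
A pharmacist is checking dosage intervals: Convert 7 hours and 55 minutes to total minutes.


Hours: 7
Minutes: 55
Convert hours to minutes: 7 x 60 = 420
Add remaining minutes: 420 + 55 = 475

475


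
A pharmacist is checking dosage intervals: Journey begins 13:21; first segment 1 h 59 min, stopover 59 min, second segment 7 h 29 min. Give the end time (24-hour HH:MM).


Depart: 13:21
Leg 1: +119 min -> 15:20
Layover: +59 min -> 16:19
Leg 2: +449 min -> 23:48
Total travel: 627 minutes = 10h 27m
Arrival: 23:48

23:48


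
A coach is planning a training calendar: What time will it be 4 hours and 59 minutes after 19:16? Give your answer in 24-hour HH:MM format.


Start time: 19:16
Adding: 4 hours 59 minutes
Minutes: 16 + 59 = 75
Minute overflow: 75 >= 60, so carry 1 hour, minutes = 15
Hours: 19 + 4 + 1 = 24
Hour wraparound: 24 mod 24 = 0
Result: 00:15

00:15


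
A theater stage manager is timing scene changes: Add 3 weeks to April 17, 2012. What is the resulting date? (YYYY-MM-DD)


Start: 2012-04-17
Weeks to add: 3
Convert to days: 3 x 7 = 21 days
Add 21 days to 2012-04-17
Result: 2012-05-08

2012-05-08


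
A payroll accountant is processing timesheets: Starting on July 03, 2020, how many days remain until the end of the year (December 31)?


Start: July 03, 2020
End: December 31, 2020
Days left in July: 28
August: 31
September: 30
October: 31
November: 30
... plus remaining months
Sum of remaining months: 153
Total: 28 + 153 = 181

181


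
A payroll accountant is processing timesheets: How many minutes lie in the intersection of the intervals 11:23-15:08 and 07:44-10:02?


Interval A: [683, 908] minutes from midnight
Interval B: [464, 602] minutes from midnight
Overlap start = max(683, 464) = 683
Overlap end = min(908, 602) = 602
End <= start, so the intervals do not overlap: 0 minutes

0


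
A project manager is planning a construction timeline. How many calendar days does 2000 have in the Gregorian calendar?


Year: 2000
Check leap year rules:
Divisible by 4? Yes
Divisible by 100? Yes
Divisible by 400? Yes
2000 is a leap year
Days: 366

366


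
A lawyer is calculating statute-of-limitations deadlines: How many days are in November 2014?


Month: November
Year: 2014
November is a 30-day month
Total: 30 days

30


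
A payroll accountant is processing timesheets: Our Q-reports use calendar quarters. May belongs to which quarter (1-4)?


Month: May (month 5)
Q1: January-March (months 1-3)
Q2: April-June (months 4-6)
Q3: July-September (months 7-9)
Q4: October-December (months 10-12)
Month 5 falls in Q2

2


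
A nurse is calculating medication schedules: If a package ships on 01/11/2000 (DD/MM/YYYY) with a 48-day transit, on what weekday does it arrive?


Start: 2000-11-01 (Wednesday)
Step 1 - find target date: add 48 days
  2000-11-01 + 48 days = 2000-12-19
Step 2 - day of week:
  48 mod 7 = 6
  Wednesday + 6 days -> Tuesday
Result: Tuesday (2000-12-19)

Tuesday


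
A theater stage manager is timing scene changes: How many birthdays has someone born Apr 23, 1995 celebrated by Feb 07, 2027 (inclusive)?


Birth: 1995-04-23
Reference: 2027-02-07
Year difference: 2027 - 1995 = 32
Has birthday (04-23) occurred by 02-07? No
Birthday not yet reached this year -> subtract 1
Age in full years: 31

31


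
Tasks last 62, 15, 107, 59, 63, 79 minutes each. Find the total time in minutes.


Durations: 62, 15, 107, 59, 63, 79
Running sum: 62
+ 15 = 77
+ 107 = 184
+ 59 = 243
+ 63 = 306
+ 79 = 385
Total duration: 385 minutes
That is 6 hours and 25 minutes

385


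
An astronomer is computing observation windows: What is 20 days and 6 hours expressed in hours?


Days: 20
Extra hours: 6
Hours per day: 24
Days to hours: 20 x 24 = 480
Total: 480 + 6 = 486

486


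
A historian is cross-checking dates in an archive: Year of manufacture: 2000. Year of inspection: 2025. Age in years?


Birth year: 2000
Current year: 2025
Age = current year - birth year
Age = 2025 - 2000 = 25

25


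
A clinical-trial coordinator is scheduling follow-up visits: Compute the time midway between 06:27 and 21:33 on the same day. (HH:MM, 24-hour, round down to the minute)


Start time: 06:27 = 387 minutes from midnight
End time: 21:33 = 1293 minutes from midnight
Sum: 387 + 1293 = 1680
Midpoint: 1680 / 2 = 840 minutes
Convert: 840 / 60 = 14 hours, 0 minutes
Result: 14:00

14:00


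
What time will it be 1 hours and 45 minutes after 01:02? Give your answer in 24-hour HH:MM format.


Start time: 01:02
Adding: 1 hours 45 minutes
Minutes: 2 + 45 = 47
Hours: 1 + 1 + 0 = 2
Result: 02:47

02:47


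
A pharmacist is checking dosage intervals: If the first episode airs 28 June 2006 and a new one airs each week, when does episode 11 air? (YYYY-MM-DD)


First occurrence: 2006-06-28 (occurrence 1)
Each occurrence is 7 days after the previous.
Occurrence 11 is 10 weeks after the first.
10 weeks = 70 days
2006-06-28 + 70 days = 2006-09-06

2006-09-06


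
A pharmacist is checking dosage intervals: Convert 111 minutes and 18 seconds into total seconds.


Minutes: 111
Seconds: 18
Convert minutes to seconds: 111 x 60 = 6660
Add remaining seconds: 6660 + 18 = 6678

6678


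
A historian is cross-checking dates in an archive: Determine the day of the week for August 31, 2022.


Date: 2022-08-31
January 1, 2022 is a Saturday
Day of year: 243
Offset from Jan 1: 242 days
242 mod 7 = 4
Result: Wednesday

Wednesday


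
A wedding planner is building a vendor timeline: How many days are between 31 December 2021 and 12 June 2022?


Start date: 2021-12-31
End date: 2022-06-12
Dec 2021: +1 days
Jan 2022: +31 days
Feb 2022: +28 days
... (4 more months)
Total: 163 days

163


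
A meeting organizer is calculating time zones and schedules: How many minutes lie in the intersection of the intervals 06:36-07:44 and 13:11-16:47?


Interval A: [396, 464] minutes from midnight
Interval B: [791, 1007] minutes from midnight
Overlap start = max(396, 791) = 791
Overlap end = min(464, 1007) = 464
End <= start, so the intervals do not overlap: 0 minutes

0


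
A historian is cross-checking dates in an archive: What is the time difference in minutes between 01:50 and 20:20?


Start time: 01:50 = 110 minutes from midnight
End time: 20:20 = 1220 minutes from midnight
Difference: 1220 - 110 = 1110 minutes
That is 18 hours and 30 minutes

1110


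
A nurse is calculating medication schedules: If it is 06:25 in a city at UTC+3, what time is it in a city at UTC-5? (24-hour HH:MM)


Local time: 06:25 at UTC+3 (offset 3h)
Target zone: UTC-5 (offset -5h)
Difference: -5 - (3) = -8 hours
Calculation: 6 + (-8) = -2
Wraparound: (-2) mod 24 = 22
Result: 22:25

22:25


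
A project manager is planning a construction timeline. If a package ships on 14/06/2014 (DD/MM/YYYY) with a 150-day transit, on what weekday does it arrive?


Start: 2014-06-14 (Saturday)
Step 1 - find target date: add 150 days
  2014-06-14 + 150 days = 2014-11-11
Step 2 - day of week:
  150 mod 7 = 3
  Saturday + 3 days -> Tuesday
Result: Tuesday (2014-11-11)

Tuesday


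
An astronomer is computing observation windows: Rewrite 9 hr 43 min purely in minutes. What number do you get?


Hours: 9
Extra minutes: 43
Minutes per hour: 60
Hours to minutes: 9 x 60 = 540
Total: 540 + 43 = 583

583


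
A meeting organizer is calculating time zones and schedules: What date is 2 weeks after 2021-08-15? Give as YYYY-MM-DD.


Start: 2021-08-15
Weeks to add: 2
Convert to days: 2 x 7 = 14 days
Add 14 days to 2021-08-15
Result: 2021-08-29

2021-08-29


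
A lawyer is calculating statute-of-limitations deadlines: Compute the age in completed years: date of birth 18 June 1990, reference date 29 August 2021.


Birth: 1990-06-18
Reference: 2021-08-29
Year difference: 2021 - 1990 = 31
Has birthday (06-18) occurred by 08-29? Yes
Age in full years: 31

31


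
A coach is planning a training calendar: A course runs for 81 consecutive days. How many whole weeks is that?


Total days: 81
Days per week: 7
Division: 81 / 7 = 11 remainder 4
Complete weeks: 11
Remaining days: 4

11


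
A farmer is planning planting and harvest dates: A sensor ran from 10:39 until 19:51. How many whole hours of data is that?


Start: 10:39
End: 19:51
Hour difference: 19 - 10 = 9 hours
Minute difference: 51 - 39 = 12 minutes
Total minutes: 552
Complete hours: 552 / 60 = 9 (remainder 12)

9


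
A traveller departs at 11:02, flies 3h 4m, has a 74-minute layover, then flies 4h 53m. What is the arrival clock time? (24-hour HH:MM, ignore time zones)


Depart: 11:02
Leg 1: +184 min -> 14:06
Layover: +74 min -> 15:20
Leg 2: +293 min -> 20:13
Total travel: 551 minutes = 9h 11m
Arrival: 20:13

20:13


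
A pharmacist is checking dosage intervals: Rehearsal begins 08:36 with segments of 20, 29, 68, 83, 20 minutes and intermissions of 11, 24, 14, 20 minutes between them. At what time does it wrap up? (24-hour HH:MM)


Start: 08:36 = 516 min from midnight
  after task 1 (20 min): 08:56
  after break (11 min): 09:07
  after task 2 (29 min): 09:36
  after break (24 min): 10:00
  after task 3 (68 min): 11:08
  after break (14 min): 11:22
  after task 4 (83 min): 12:45
  after break (20 min): 13:05
  after task 5 (20 min): 13:25
Total elapsed: 289 minutes
End time: 13:25

13:25


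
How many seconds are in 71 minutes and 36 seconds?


Minutes: 71
Extra seconds: 36
Seconds per minute: 60
Minutes to seconds: 71 x 60 = 4260
Total: 4260 + 36 = 4296

4296


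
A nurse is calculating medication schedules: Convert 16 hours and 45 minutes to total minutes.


Hours: 16
Minutes: 45
Convert hours to minutes: 16 x 60 = 960
Add remaining minutes: 960 + 45 = 1005

1005


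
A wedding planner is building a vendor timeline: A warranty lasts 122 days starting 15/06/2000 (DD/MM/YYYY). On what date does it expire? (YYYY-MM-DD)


Start: 2000-06-15
Adding 122 days
Days remaining in June: 15
After June: 107 days still to add
July 2000: 31 days, 76 remaining
August 2000: 31 days, 45 remaining
September 2000: 30 days, 15 remaining
October 2000 has 31 days, need 15
Result: 2000-10-15

2000-10-15


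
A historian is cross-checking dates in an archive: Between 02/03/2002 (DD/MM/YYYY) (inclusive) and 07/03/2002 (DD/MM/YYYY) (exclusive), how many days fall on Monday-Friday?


Start: 2002-03-02 (Saturday)
End (exclusive): 2002-03-07 (Thursday)
Total calendar days: 5
Full weeks: 5 // 7 = 0 -> 0 weekdays
Remaining 5 days starting on Saturday:
  Sat(-), Sun(-), Mon(w), Tue(w), Wed(w) -> 3 weekdays
Total business days: 0 + 3 = 3

3


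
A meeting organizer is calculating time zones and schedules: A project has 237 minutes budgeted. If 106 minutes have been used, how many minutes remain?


Total budget: 237 minutes
Time used: 106 minutes
Remaining: 237 - 106 = 131 minutes
Percent used: 44.7%
Percent remaining: 55.3%

131


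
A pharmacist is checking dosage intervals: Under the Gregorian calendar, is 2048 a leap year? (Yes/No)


Year: 2048
Divisible by 4? 2048 / 4 = 512.0 -> Yes
Divisible by 100? 2048 / 100 = 20.48 -> No
Divisible by 4 but not 100, so it IS a leap year

Yes


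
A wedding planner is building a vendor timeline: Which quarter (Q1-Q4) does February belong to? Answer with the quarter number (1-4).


Month: February (month 2)
Q1: January-March (months 1-3)
Q2: April-June (months 4-6)
Q3: July-September (months 7-9)
Q4: October-December (months 10-12)
Month 2 falls in Q1

1


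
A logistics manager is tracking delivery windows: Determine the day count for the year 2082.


Year: 2082
Check leap year rules:
Divisible by 4? No
2082 is not a leap year
Days: 365

365


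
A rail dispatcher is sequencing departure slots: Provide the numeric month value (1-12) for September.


Calendar month order:
8. August
9. September <--
10. October
September is month number 9

9


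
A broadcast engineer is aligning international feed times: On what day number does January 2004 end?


Month: January
Year: 2004
January is a 31-day month
Total: 31 days

31


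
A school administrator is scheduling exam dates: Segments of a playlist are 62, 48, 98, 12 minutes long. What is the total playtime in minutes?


Durations: 62, 48, 98, 12
Running sum: 62
+ 48 = 110
+ 98 = 208
+ 12 = 220
Total duration: 220 minutes
That is 3 hours and 40 minutes

220


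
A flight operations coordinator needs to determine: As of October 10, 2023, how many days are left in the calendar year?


Start: October 10, 2023
End: December 31, 2023
Days left in October: 21
November: 30
December: 31
Sum of remaining months: 61
Total: 21 + 61 = 82

82


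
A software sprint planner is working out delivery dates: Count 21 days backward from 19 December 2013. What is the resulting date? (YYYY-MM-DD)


Start: 2013-12-19
Subtracting 21 days
Days already passed in December: 19
After going back through December: 2 more days to subtract
November 2013 has 30 days, need 2
Result: 2013-11-28

2013-11-28


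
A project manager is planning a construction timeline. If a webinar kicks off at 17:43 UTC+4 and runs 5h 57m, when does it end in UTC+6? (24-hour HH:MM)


Start: 17:43 in UTC+4
Step 1 - add duration:
  minutes: 43 + 57 = 100 (carry 1h)
  hours: 17 + 5 + 1 = 23
  end in UTC+4: 23:40
Step 2 - convert UTC+4 -> UTC+6:
  offset difference: 6 - (4) = 2 hours
  23 + (2) = 25 -> mod 24 = 1
Result: 01:40 in UTC+6

01:40


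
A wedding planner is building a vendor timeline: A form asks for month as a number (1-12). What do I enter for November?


Calendar month order:
10. October
11. November <--
12. December
November is month number 11

11


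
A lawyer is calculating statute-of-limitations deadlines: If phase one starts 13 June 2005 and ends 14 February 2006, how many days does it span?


Start date: 2005-06-13
End date: 2006-02-14
Jun 2005: +18 days
Jul 2005: +31 days
Aug 2005: +31 days
... (6 more months)
Total: 246 days

246


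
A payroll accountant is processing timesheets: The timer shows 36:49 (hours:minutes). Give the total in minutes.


Hours: 36
Minutes: 49
Convert hours to minutes: 36 x 60 = 2160
Add remaining minutes: 2160 + 49 = 2209

2209


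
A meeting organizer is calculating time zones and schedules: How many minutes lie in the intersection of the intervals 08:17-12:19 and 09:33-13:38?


Interval A: [497, 739] minutes from midnight
Interval B: [573, 818] minutes from midnight
Overlap start = max(497, 573) = 573
Overlap end = min(739, 818) = 739
Overlap = 739 - 573 = 166 minutes

166


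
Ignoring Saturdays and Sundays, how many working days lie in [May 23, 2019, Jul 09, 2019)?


Start: 2019-05-23 (Thursday)
End (exclusive): 2019-07-09 (Tuesday)
Total calendar days: 47
Full weeks: 47 // 7 = 6 -> 30 weekdays
Remaining 5 days starting on Thursday:
  Thu(w), Fri(w), Sat(-), Sun(-), Mon(w) -> 3 weekdays
Total business days: 30 + 3 = 33

33


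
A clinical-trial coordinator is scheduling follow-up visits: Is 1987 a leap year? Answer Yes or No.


Year: 1987
Divisible by 4? 1987 / 4 = 496.75 -> No
Not divisible by 4, so NOT a leap year

No


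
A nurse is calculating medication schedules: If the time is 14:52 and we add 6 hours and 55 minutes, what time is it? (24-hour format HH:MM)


Start time: 14:52
Adding: 6 hours 55 minutes
Minutes: 52 + 55 = 107
Minute overflow: 107 >= 60, so carry 1 hour, minutes = 47
Hours: 14 + 6 + 1 = 21
Result: 21:47

21:47


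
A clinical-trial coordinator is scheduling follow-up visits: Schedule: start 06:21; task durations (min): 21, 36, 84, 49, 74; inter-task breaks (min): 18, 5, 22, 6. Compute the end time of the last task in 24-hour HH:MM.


Start: 06:21 = 381 min from midnight
  after task 1 (21 min): 06:42
  after break (18 min): 07:00
  after task 2 (36 min): 07:36
  after break (5 min): 07:41
  after task 3 (84 min): 09:05
  after break (22 min): 09:27
  after task 4 (49 min): 10:16
  after break (6 min): 10:22
  after task 5 (74 min): 11:36
Total elapsed: 315 minutes
End time: 11:36

11:36


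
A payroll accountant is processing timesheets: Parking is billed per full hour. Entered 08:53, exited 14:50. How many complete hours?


Start: 08:53
End: 14:50
Hour difference: 14 - 8 = 6 hours
Minute difference: 50 - 53 = -3 minutes
Total minutes: 357
Complete hours: 357 / 60 = 5 (remainder 57)

5


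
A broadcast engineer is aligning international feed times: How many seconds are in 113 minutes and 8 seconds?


Minutes: 113
Extra seconds: 8
Seconds per minute: 60
Minutes to seconds: 113 x 60 = 6780
Total: 6780 + 8 = 6788

6788


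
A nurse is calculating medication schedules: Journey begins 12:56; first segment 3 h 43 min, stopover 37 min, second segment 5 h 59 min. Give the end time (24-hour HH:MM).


Depart: 12:56
Leg 1: +223 min -> 16:39
Layover: +37 min -> 17:16
Leg 2: +359 min -> 23:15
Total travel: 619 minutes = 10h 19m
Arrival: 23:15

23:15


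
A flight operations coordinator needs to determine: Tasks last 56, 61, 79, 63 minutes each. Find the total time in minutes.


Durations: 56, 61, 79, 63
Running sum: 56
+ 61 = 117
+ 79 = 196
+ 63 = 259
Total duration: 259 minutes
That is 4 hours and 19 minutes

259


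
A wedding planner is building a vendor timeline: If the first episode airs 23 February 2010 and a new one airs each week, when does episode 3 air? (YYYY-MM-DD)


First occurrence: 2010-02-23 (occurrence 1)
Each occurrence is 7 days after the previous.
Occurrence 3 is 2 weeks after the first.
2 weeks = 14 days
2010-02-23 + 14 days = 2010-03-09

2010-03-09


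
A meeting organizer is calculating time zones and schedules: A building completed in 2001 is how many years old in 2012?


Birth year: 2001
Current year: 2012
Age = current year - birth year
Age = 2012 - 2001 = 11

11


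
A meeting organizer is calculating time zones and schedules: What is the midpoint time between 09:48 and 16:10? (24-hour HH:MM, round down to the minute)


Start time: 09:48 = 588 minutes from midnight
End time: 16:10 = 970 minutes from midnight
Sum: 588 + 970 = 1558
Midpoint: 1558 / 2 = 779 minutes
Convert: 779 / 60 = 12 hours, 59 minutes
Result: 12:59

12:59


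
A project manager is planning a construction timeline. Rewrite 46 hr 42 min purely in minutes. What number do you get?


Hours: 46
Extra minutes: 42
Minutes per hour: 60
Hours to minutes: 46 x 60 = 2760
Total: 2760 + 42 = 2802

2802


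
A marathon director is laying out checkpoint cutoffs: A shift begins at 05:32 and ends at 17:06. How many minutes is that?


Start time: 05:32 = 332 minutes from midnight
End time: 17:06 = 1026 minutes from midnight
Difference: 1026 - 332 = 694 minutes
That is 11 hours and 34 minutes

694


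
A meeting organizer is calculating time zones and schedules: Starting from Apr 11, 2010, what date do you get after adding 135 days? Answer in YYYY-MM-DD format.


Start: 2010-04-11
Adding 135 days
Days remaining in April: 19
After April: 116 days still to add
May 2010: 31 days, 85 remaining
June 2010: 30 days, 55 remaining
July 2010: 31 days, 24 remaining
August 2010 has 31 days, need 24
Result: 2010-08-24

2010-08-24


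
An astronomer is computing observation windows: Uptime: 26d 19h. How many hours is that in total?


Days: 26
Extra hours: 19
Hours per day: 24
Days to hours: 26 x 24 = 624
Total: 624 + 19 = 643

643
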